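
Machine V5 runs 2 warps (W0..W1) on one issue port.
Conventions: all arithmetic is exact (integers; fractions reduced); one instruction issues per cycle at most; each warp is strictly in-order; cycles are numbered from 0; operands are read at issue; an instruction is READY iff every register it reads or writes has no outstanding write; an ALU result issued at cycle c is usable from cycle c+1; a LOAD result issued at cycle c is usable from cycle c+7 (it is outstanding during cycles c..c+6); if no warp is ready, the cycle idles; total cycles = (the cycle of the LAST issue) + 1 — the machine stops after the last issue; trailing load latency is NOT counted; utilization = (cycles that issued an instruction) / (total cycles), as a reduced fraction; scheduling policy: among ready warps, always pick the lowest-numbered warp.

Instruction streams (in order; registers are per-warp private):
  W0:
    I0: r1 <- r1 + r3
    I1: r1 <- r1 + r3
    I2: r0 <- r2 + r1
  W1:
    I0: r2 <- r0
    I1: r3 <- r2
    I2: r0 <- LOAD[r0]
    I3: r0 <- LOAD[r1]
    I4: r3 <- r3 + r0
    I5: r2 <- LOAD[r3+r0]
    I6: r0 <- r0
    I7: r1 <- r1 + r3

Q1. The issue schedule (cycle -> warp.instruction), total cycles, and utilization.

cycle 0: W0.I0
cycle 1: W0.I1
cycle 2: W0.I2
cycle 3: W1.I0
cycle 4: W1.I1
cycle 5: W1.I2
cycle 6: idle
cycle 7: idle
cycle 8: idle
cycle 9: idle
cycle 10: idle
cycle 11: idle
cycle 12: W1.I3
cycle 13: idle
cycle 14: idle
cycle 15: idle
cycle 16: idle
cycle 17: idle
cycle 18: idle
cycle 19: W1.I4
cycle 20: W1.I5
cycle 21: W1.I6
cycle 22: W1.I7

Answer: 23 cycles, utilization 11/23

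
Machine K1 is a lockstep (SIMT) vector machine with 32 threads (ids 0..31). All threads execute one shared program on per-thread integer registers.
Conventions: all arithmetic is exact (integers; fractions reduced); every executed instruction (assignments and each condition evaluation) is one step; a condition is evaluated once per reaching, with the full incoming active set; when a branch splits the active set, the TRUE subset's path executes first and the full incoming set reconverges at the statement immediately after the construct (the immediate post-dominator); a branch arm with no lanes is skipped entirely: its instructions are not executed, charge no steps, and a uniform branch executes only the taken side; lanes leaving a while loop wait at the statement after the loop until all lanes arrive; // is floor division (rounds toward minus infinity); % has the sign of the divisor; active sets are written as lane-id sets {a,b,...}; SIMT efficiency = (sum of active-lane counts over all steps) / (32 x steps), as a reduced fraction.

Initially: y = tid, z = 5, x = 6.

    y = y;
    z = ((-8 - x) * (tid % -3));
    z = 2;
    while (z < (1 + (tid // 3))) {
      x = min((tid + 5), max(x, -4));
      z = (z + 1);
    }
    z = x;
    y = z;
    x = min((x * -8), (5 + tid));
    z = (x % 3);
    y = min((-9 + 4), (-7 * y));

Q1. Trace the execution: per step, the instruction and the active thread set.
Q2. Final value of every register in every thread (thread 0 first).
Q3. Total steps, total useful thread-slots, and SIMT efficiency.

step 0: y <- y                       {0,1,2,3,4,5,6,7,8,9,10,11,12,13,14,15,16,17,18,19,20,21,22,23,24,25,26,27,28,29,30,31}
step 1: z <- ((-8 - x) * (tid % -3)) {0,1,2,3,4,5,6,7,8,9,10,11,12,13,14,15,16,17,18,19,20,21,22,23,24,25,26,27,28,29,30,31}
step 2: z <- 2                       {0,1,2,3,4,5,6,7,8,9,10,11,12,13,14,15,16,17,18,19,20,21,22,23,24,25,26,27,28,29,30,31}
step 3: eval (z < (1 + (tid // 3)))  {0,1,2,3,4,5,6,7,8,9,10,11,12,13,14,15,16,17,18,19,20,21,22,23,24,25,26,27,28,29,30,31}
step 4: x <- min((tid + 5), max(x, -4)) {6,7,8,9,10,11,12,13,14,15,16,17,18,19,20,21,22,23,24,25,26,27,28,29,30,31}
step 5: z <- (z + 1)                 {6,7,8,9,10,11,12,13,14,15,16,17,18,19,20,21,22,23,24,25,26,27,28,29,30,31}
step 6: eval (z < (1 + (tid // 3)))  {6,7,8,9,10,11,12,13,14,15,16,17,18,19,20,21,22,23,24,25,26,27,28,29,30,31}
step 7: x <- min((tid + 5), max(x, -4)) {9,10,11,12,13,14,15,16,17,18,19,20,21,22,23,24,25,26,27,28,29,30,31}
step 8: z <- (z + 1)                 {9,10,11,12,13,14,15,16,17,18,19,20,21,22,23,24,25,26,27,28,29,30,31}
step 9: eval (z < (1 + (tid // 3)))  {9,10,11,12,13,14,15,16,17,18,19,20,21,22,23,24,25,26,27,28,29,30,31}
step 10: x <- min((tid + 5), max(x, -4)) {12,13,14,15,16,17,18,19,20,21,22,23,24,25,26,27,28,29,30,31}
step 11: z <- (z + 1)                 {12,13,14,15,16,17,18,19,20,21,22,23,24,25,26,27,28,29,30,31}
step 12: eval (z < (1 + (tid // 3)))  {12,13,14,15,16,17,18,19,20,21,22,23,24,25,26,27,28,29,30,31}
step 13: x <- min((tid + 5), max(x, -4)) {15,16,17,18,19,20,21,22,23,24,25,26,27,28,29,30,31}
step 14: z <- (z + 1)                 {15,16,17,18,19,20,21,22,23,24,25,26,27,28,29,30,31}
step 15: eval (z < (1 + (tid // 3)))  {15,16,17,18,19,20,21,22,23,24,25,26,27,28,29,30,31}
step 16: x <- min((tid + 5), max(x, -4)) {18,19,20,21,22,23,24,25,26,27,28,29,30,31}
step 17: z <- (z + 1)                 {18,19,20,21,22,23,24,25,26,27,28,29,30,31}
step 18: eval (z < (1 + (tid // 3)))  {18,19,20,21,22,23,24,25,26,27,28,29,30,31}
step 19: x <- min((tid + 5), max(x, -4)) {21,22,23,24,25,26,27,28,29,30,31}
step 20: z <- (z + 1)                 {21,22,23,24,25,26,27,28,29,30,31}
step 21: eval (z < (1 + (tid // 3)))  {21,22,23,24,25,26,27,28,29,30,31}
step 22: x <- min((tid + 5), max(x, -4)) {24,25,26,27,28,29,30,31}
step 23: z <- (z + 1)                 {24,25,26,27,28,29,30,31}
step 24: eval (z < (1 + (tid // 3)))  {24,25,26,27,28,29,30,31}
step 25: x <- min((tid + 5), max(x, -4)) {27,28,29,30,31}
step 26: z <- (z + 1)                 {27,28,29,30,31}
step 27: eval (z < (1 + (tid // 3)))  {27,28,29,30,31}
step 28: x <- min((tid + 5), max(x, -4)) {30,31}
step 29: z <- (z + 1)                 {30,31}
step 30: eval (z < (1 + (tid // 3)))  {30,31}
step 31: z <- x                       {0,1,2,3,4,5,6,7,8,9,10,11,12,13,14,15,16,17,18,19,20,21,22,23,24,25,26,27,28,29,30,31}
step 32: y <- z                       {0,1,2,3,4,5,6,7,8,9,10,11,12,13,14,15,16,17,18,19,20,21,22,23,24,25,26,27,28,29,30,31}
step 33: x <- min((x * -8), (5 + tid)) {0,1,2,3,4,5,6,7,8,9,10,11,12,13,14,15,16,17,18,19,20,21,22,23,24,25,26,27,28,29,30,31}
step 34: z <- (x % 3)                 {0,1,2,3,4,5,6,7,8,9,10,11,12,13,14,15,16,17,18,19,20,21,22,23,24,25,26,27,28,29,30,31}
step 35: y <- min((-9 + 4), (-7 * y)) {0,1,2,3,4,5,6,7,8,9,10,11,12,13,14,15,16,17,18,19,20,21,22,23,24,25,26,27,28,29,30,31}

Answer: 36 steps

y: -42,-42,-42,-42,-42,-42,-42,-42,-42,-42,-42,-42,-42,-42,-42,-42,-42,-42,-42,-42,-42,-42,-42,-42,-42,-42,-42,-42,-42,-42,-42,-42
z: 0,0,0,0,0,0,0,0,0,0,0,0,0,0,0,0,0,0,0,0,0,0,0,0,0,0,0,0,0,0,0,0
x: -48,-48,-48,-48,-48,-48,-48,-48,-48,-48,-48,-48,-48,-48,-48,-48,-48,-48,-48,-48,-48,-48,-48,-48,-48,-48,-48,-48,-48,-48,-48,-48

steps = 36; useful = 666; efficiency = 666/1152 = 37/64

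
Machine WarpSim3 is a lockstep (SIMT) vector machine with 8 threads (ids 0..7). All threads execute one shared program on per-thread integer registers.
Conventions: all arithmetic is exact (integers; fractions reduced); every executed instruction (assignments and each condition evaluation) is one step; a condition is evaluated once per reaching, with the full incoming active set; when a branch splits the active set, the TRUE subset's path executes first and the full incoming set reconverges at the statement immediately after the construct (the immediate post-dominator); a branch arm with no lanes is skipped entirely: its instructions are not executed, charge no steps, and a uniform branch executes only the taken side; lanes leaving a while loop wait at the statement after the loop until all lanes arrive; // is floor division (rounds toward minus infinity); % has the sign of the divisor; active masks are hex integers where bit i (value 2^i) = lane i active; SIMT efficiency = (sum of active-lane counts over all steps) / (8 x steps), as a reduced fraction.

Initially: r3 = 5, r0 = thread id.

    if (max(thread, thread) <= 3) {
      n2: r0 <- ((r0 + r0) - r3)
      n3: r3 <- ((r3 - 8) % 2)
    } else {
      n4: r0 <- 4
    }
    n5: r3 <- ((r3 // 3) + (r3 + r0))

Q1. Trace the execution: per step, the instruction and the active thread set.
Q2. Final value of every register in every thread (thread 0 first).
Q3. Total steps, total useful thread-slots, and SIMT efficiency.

step 0: eval (max(thread, thread) <= 3) 0xff
step 1: r0 <- ((r0 + r0) - r3)       0x0f
step 2: r3 <- ((r3 - 8) % 2)         0x0f
step 3: r0 <- 4                      0xf0
step 4: r3 <- ((r3 // 3) + (r3 + r0)) 0xff

Answer: 5 steps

r3: -4,-2,0,2,10,10,10,10
r0: -5,-3,-1,1,4,4,4,4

steps = 5; useful = 28; efficiency = 28/40 = 7/10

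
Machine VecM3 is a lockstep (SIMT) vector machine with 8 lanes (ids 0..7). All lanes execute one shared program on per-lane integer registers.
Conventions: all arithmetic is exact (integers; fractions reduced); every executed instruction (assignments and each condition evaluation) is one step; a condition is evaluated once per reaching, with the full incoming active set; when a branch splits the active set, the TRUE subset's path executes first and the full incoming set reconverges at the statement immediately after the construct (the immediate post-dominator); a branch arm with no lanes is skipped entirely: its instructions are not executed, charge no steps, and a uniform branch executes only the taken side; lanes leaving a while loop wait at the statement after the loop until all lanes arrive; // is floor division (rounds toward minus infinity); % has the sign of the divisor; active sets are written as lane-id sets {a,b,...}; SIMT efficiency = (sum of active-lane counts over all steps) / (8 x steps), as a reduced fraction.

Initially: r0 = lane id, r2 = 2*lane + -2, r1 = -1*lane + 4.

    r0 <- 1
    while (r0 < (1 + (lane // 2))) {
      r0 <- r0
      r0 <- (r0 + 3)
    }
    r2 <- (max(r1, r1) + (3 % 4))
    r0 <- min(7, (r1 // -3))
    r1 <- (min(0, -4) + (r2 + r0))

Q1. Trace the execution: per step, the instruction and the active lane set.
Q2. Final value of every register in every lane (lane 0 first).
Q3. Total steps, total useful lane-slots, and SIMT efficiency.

step 0: r0 <- 1                      {0,1,2,3,4,5,6,7}
step 1: eval (r0 < (1 + (lane // 2))) {0,1,2,3,4,5,6,7}
step 2: r0 <- r0                     {2,3,4,5,6,7}
step 3: r0 <- (r0 + 3)               {2,3,4,5,6,7}
step 4: eval (r0 < (1 + (lane // 2))) {2,3,4,5,6,7}
step 5: r2 <- (max(r1, r1) + (3 % 4)) {0,1,2,3,4,5,6,7}
step 6: r0 <- min(7, (r1 // -3))     {0,1,2,3,4,5,6,7}
step 7: r1 <- (min(0, -4) + (r2 + r0)) {0,1,2,3,4,5,6,7}

Answer: 8 steps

r0: -2,-1,-1,-1,0,0,0,1
r2: 7,6,5,4,3,2,1,0
r1: 1,1,0,-1,-1,-2,-3,-3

steps = 8; useful = 58; efficiency = 58/64 = 29/32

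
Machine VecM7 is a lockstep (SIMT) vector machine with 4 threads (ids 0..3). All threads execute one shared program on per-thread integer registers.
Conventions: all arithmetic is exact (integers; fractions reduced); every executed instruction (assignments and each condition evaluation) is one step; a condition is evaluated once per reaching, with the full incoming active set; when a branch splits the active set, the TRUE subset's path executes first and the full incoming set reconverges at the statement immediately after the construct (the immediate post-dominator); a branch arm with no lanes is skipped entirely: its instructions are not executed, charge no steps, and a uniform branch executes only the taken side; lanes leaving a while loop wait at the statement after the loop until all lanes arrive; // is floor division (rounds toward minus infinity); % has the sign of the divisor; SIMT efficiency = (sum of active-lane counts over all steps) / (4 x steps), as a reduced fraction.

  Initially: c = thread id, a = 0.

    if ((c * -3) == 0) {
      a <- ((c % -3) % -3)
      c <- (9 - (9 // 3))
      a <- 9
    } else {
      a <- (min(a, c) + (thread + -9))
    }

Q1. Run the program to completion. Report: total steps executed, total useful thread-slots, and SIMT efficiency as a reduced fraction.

Answer: 5 steps, 10 useful, 1/2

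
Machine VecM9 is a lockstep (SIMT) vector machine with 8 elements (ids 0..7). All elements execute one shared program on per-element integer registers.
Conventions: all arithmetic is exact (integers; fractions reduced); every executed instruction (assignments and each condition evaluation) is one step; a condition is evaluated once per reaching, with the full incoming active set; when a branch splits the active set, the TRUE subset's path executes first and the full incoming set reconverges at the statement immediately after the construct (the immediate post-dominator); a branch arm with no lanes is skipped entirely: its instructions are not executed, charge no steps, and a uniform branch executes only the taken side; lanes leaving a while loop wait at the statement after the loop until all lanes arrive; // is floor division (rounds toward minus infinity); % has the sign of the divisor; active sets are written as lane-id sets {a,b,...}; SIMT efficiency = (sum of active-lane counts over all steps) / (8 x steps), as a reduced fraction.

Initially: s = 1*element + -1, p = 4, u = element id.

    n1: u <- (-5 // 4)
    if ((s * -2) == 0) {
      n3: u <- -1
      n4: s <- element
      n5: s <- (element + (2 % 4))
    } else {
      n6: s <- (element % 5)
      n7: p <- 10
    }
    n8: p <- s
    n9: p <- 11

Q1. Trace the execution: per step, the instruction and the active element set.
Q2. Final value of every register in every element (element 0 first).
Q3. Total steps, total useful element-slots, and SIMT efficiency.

step 0: u <- (-5 // 4)               {0,1,2,3,4,5,6,7}
step 1: eval ((s * -2) == 0)         {0,1,2,3,4,5,6,7}
step 2: u <- -1                      {1}
step 3: s <- element                 {1}
step 4: s <- (element + (2 % 4))     {1}
step 5: s <- (element % 5)           {0,2,3,4,5,6,7}
step 6: p <- 10                      {0,2,3,4,5,6,7}
step 7: p <- s                       {0,1,2,3,4,5,6,7}
step 8: p <- 11                      {0,1,2,3,4,5,6,7}

Answer: 9 steps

s: 0,3,2,3,4,0,1,2
p: 11,11,11,11,11,11,11,11
u: -2,-1,-2,-2,-2,-2,-2,-2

steps = 9; useful = 49; efficiency = 49/72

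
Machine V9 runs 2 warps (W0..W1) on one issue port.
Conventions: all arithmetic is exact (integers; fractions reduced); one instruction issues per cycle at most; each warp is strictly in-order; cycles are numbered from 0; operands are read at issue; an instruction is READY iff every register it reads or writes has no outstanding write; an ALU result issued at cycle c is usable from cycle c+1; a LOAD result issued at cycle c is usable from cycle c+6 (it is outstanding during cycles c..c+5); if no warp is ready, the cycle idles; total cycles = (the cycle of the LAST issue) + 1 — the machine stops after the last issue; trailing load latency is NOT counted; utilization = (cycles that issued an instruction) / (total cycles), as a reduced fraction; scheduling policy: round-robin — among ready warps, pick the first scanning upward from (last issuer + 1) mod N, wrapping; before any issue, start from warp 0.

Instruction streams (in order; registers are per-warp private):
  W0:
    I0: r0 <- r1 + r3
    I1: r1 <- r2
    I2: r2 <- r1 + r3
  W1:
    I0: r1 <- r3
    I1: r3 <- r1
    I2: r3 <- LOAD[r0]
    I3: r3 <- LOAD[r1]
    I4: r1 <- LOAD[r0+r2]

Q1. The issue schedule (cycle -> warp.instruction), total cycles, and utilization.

cycle 0: W0.I0
cycle 1: W1.I0
cycle 2: W0.I1
cycle 3: W1.I1
cycle 4: W0.I2
cycle 5: W1.I2
cycle 6: idle
cycle 7: idle
cycle 8: idle
cycle 9: idle
cycle 10: idle
cycle 11: W1.I3
cycle 12: W1.I4

Answer: 13 cycles, utilization 8/13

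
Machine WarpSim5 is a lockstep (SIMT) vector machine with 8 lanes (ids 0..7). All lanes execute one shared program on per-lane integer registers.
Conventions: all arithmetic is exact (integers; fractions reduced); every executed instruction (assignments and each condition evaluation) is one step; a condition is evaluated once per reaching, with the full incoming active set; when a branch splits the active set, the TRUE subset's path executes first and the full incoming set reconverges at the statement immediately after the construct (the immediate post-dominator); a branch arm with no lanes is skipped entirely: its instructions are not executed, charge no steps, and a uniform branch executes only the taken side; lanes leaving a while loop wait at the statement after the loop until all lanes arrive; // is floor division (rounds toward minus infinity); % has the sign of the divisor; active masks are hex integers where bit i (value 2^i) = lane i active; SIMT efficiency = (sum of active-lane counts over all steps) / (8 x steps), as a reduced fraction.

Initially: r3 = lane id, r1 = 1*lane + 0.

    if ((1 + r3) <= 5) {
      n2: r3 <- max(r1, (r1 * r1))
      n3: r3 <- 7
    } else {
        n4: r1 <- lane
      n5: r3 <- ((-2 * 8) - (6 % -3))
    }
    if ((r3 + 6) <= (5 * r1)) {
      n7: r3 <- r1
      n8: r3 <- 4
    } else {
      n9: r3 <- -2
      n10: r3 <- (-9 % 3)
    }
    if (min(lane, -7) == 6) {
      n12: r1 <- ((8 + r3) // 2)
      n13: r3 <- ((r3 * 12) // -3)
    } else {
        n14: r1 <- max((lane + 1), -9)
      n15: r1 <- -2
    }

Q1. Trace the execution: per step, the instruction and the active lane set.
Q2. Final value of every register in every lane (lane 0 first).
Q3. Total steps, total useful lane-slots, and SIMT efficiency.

step 0: eval ((1 + r3) <= 5)         0xff
step 1: r3 <- max(r1, (r1 * r1))     0x1f
step 2: r3 <- 7                      0x1f
step 3: r1 <- lane                   0xe0
step 4: r3 <- ((-2 * 8) - (6 % -3))  0xe0
step 5: eval ((r3 + 6) <= (5 * r1))  0xff
step 6: r3 <- r1                     0xf8
step 7: r3 <- 4                      0xf8
step 8: r3 <- -2                     0x07
step 9: r3 <- (-9 % 3)               0x07
step 10: eval (min(lane, -7) == 6)    0xff
step 11: r1 <- max((lane + 1), -9)    0xff
step 12: r1 <- -2                     0xff

Answer: 13 steps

r3: 0,0,0,4,4,4,4,4
r1: -2,-2,-2,-2,-2,-2,-2,-2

steps = 13; useful = 72; efficiency = 72/104 = 9/13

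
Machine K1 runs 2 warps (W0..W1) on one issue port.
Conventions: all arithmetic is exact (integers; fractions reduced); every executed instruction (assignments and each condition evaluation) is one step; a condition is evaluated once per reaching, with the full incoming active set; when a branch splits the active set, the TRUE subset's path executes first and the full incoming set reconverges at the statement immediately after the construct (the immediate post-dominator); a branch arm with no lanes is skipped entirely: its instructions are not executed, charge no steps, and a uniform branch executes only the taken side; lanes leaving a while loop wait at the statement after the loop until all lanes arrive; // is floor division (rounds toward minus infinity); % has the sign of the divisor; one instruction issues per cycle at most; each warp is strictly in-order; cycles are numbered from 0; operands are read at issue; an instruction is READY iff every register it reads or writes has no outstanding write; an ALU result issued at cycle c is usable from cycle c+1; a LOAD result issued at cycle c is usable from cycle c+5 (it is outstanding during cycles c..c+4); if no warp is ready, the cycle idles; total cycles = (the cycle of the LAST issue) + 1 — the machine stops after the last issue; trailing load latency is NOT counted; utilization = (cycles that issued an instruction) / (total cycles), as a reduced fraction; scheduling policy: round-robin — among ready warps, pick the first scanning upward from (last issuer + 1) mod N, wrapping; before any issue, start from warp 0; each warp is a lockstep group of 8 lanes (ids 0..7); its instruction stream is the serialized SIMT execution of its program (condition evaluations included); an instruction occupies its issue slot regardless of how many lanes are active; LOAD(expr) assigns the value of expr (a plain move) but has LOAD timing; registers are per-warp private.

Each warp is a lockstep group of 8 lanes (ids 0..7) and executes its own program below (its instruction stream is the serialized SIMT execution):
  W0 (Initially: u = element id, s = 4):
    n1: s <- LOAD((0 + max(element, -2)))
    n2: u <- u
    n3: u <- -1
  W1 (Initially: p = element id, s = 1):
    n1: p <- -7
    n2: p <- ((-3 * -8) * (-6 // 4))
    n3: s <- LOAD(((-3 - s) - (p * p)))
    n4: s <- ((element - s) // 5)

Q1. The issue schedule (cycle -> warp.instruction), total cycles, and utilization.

cycle 0: W0.I0
cycle 1: W1.I0
cycle 2: W0.I1
cycle 3: W1.I1
cycle 4: W0.I2
cycle 5: W1.I2
cycle 6: idle
cycle 7: idle
cycle 8: idle
cycle 9: idle
cycle 10: W1.I3

Answer: 11 cycles, utilization 7/11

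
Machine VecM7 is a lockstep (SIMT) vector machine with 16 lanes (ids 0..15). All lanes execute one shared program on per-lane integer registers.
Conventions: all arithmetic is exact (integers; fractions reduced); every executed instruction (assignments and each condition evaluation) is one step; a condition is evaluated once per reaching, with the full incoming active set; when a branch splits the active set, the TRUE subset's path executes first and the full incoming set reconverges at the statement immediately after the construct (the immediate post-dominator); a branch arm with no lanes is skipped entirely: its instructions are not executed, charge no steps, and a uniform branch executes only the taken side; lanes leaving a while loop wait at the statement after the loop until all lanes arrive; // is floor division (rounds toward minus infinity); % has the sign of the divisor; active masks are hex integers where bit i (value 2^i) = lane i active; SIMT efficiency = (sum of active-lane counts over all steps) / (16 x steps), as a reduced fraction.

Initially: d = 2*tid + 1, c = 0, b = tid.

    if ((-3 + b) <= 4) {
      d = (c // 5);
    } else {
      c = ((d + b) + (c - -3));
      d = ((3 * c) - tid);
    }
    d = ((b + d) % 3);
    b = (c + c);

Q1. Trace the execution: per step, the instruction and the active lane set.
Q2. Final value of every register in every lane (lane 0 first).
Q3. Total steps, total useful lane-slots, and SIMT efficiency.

step 0: eval ((-3 + b) <= 4)         0xffff
step 1: d <- (c // 5)                0x00ff
step 2: c <- ((d + b) + (c - -3))    0xff00
step 3: d <- ((3 * c) - tid)         0xff00
step 4: d <- ((b + d) % 3)           0xffff
step 5: b <- (c + c)                 0xffff

Answer: 6 steps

d: 0,1,2,0,1,2,0,1,0,0,0,0,0,0,0,0
c: 0,0,0,0,0,0,0,0,28,31,34,37,40,43,46,49
b: 0,0,0,0,0,0,0,0,56,62,68,74,80,86,92,98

steps = 6; useful = 72; efficiency = 72/96 = 3/4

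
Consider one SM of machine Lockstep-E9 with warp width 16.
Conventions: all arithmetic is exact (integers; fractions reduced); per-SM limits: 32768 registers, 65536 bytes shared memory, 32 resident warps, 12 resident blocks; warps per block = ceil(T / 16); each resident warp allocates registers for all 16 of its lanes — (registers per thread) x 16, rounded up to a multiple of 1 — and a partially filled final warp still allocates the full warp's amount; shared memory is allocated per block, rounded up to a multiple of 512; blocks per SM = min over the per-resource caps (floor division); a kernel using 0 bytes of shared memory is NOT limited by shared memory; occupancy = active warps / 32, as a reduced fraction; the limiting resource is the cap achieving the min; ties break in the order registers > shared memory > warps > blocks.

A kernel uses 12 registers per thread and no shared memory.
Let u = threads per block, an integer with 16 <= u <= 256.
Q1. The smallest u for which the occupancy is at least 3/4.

Answer: u = 17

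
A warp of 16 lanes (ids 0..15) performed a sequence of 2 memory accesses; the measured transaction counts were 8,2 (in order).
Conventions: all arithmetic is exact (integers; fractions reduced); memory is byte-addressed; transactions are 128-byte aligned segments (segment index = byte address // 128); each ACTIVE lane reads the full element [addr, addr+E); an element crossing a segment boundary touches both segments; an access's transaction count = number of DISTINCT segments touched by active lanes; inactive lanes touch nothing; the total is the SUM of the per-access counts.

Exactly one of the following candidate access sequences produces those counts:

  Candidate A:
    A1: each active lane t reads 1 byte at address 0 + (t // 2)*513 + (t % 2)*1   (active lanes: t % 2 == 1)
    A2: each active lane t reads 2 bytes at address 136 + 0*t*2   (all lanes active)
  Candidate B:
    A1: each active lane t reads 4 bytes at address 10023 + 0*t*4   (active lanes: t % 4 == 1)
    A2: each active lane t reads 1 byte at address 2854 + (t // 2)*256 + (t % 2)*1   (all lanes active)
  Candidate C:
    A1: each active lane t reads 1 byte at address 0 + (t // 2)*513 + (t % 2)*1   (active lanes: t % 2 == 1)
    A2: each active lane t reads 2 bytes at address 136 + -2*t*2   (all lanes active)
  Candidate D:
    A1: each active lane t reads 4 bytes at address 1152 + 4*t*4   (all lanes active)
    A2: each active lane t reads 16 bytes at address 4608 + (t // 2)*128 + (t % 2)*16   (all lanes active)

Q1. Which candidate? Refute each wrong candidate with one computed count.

A: A2 gives 1 transaction, not 2
B: A1 gives 1 transaction, not 8
D: A1 gives 2 transactions, not 8
C: all counts match (8,2)

Answer: C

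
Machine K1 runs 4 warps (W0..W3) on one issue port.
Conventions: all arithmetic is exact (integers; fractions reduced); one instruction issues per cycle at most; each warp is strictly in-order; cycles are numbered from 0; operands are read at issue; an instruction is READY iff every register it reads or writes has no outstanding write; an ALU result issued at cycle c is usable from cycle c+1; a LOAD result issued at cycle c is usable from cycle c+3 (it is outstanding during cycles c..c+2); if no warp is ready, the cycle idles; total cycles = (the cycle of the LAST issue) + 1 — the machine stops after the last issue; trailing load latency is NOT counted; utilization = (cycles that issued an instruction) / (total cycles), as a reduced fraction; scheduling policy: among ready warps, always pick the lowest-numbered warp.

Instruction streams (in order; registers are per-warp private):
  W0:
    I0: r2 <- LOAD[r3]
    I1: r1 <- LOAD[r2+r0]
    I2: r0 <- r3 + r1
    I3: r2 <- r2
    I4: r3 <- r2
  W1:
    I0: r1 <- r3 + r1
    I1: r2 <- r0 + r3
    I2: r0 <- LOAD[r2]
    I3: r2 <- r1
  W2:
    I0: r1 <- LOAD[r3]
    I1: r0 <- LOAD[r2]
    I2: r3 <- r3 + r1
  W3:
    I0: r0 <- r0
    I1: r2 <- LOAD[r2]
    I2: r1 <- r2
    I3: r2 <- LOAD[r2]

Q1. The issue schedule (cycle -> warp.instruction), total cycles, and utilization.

cycle 0: W0.I0
cycle 1: W1.I0
cycle 2: W1.I1
cycle 3: W0.I1
cycle 4: W1.I2
cycle 5: W1.I3
cycle 6: W0.I2
cycle 7: W0.I3
cycle 8: W0.I4
cycle 9: W2.I0
cycle 10: W2.I1
cycle 11: W3.I0
cycle 12: W2.I2
cycle 13: W3.I1
cycle 14: idle
cycle 15: idle
cycle 16: W3.I2
cycle 17: W3.I3

Answer: 18 cycles, utilization 8/9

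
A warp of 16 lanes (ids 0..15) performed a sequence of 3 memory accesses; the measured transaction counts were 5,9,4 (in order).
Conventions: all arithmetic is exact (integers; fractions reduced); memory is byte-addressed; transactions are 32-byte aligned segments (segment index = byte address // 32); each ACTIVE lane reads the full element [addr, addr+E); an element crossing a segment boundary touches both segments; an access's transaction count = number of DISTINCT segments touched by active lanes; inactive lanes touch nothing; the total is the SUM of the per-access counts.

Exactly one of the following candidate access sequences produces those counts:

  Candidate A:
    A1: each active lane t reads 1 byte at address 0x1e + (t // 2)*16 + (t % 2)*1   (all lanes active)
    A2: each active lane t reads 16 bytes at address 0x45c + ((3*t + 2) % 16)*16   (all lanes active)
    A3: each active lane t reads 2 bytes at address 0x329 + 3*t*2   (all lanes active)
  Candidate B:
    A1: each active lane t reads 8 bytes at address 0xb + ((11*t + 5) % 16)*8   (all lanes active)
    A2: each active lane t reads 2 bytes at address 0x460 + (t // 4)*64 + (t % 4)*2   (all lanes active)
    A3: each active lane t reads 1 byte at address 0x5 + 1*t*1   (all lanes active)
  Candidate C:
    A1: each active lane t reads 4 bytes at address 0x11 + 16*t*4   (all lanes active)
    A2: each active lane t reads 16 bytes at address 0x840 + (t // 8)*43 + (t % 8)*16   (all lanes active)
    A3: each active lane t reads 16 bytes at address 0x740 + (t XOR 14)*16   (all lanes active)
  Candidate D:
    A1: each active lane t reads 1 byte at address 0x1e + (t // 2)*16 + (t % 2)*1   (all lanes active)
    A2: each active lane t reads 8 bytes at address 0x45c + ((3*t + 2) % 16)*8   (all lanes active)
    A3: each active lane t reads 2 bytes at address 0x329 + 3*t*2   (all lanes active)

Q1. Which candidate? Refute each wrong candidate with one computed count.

B: A2 gives 4 transactions, not 9
C: A1 gives 16 transactions, not 5
D: A2 gives 5 transactions, not 9
A: all counts match (5,9,4)

Answer: A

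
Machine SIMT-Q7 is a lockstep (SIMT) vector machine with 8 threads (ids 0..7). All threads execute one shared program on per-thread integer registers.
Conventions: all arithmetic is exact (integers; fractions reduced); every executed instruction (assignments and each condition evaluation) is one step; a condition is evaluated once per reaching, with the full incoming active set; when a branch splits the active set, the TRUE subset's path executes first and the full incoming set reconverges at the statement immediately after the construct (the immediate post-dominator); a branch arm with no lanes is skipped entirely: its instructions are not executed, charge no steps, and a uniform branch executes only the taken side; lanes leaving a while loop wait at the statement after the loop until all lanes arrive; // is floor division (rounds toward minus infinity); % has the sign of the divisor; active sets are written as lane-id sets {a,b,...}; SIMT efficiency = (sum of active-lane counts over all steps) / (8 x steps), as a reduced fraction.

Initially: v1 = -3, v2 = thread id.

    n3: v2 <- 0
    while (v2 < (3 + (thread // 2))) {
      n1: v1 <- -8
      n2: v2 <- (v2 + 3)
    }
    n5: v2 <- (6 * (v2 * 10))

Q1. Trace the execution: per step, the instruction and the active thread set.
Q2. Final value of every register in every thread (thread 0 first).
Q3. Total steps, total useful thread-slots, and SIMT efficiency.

step 0: v2 <- 0                      {0,1,2,3,4,5,6,7}
step 1: eval (v2 < (3 + (thread // 2))) {0,1,2,3,4,5,6,7}
step 2: v1 <- -8                     {0,1,2,3,4,5,6,7}
step 3: v2 <- (v2 + 3)               {0,1,2,3,4,5,6,7}
step 4: eval (v2 < (3 + (thread // 2))) {0,1,2,3,4,5,6,7}
step 5: v1 <- -8                     {2,3,4,5,6,7}
step 6: v2 <- (v2 + 3)               {2,3,4,5,6,7}
step 7: eval (v2 < (3 + (thread // 2))) {2,3,4,5,6,7}
step 8: v2 <- (6 * (v2 * 10))        {0,1,2,3,4,5,6,7}

Answer: 9 steps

v1: -8,-8,-8,-8,-8,-8,-8,-8
v2: 180,180,360,360,360,360,360,360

steps = 9; useful = 66; efficiency = 66/72 = 11/12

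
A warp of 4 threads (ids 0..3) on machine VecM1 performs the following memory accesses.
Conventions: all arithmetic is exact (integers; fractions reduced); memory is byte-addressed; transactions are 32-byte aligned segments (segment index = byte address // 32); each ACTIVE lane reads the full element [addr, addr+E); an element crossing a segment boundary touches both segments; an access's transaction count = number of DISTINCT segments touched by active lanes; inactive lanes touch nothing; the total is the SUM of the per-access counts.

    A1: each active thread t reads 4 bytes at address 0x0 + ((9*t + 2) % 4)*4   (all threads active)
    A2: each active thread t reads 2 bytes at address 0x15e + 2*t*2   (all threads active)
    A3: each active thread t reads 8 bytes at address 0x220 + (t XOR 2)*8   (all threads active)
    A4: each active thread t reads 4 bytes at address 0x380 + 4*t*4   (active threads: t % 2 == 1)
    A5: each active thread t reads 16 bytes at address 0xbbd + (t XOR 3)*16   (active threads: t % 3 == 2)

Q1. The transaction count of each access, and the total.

A1: 1 transaction
A2: 2 transactions
A3: 1 transaction
A4: 2 transactions
A5: 1 transaction

Answer: 1,2,1,2,1; total 7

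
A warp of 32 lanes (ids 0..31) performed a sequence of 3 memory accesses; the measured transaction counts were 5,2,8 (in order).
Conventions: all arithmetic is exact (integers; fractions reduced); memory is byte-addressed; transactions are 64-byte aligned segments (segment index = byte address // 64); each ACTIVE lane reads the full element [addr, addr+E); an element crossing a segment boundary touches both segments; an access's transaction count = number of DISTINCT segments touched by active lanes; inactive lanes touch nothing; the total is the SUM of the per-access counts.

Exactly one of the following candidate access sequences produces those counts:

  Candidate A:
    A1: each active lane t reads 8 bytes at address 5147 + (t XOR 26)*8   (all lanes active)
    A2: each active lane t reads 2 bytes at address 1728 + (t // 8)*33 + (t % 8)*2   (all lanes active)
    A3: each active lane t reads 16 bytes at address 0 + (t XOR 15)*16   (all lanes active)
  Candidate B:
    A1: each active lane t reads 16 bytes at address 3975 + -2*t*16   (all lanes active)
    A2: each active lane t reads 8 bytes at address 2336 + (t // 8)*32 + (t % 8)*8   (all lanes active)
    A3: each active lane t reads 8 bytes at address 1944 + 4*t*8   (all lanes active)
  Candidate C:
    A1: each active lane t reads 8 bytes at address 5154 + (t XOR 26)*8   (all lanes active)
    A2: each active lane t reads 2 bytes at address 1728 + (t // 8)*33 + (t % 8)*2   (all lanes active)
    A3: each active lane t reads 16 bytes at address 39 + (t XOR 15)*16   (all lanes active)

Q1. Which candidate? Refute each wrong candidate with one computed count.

B: A1 gives 17 transactions, not 5
C: A3 gives 9 transactions, not 8
A: all counts match (5,2,8)

Answer: A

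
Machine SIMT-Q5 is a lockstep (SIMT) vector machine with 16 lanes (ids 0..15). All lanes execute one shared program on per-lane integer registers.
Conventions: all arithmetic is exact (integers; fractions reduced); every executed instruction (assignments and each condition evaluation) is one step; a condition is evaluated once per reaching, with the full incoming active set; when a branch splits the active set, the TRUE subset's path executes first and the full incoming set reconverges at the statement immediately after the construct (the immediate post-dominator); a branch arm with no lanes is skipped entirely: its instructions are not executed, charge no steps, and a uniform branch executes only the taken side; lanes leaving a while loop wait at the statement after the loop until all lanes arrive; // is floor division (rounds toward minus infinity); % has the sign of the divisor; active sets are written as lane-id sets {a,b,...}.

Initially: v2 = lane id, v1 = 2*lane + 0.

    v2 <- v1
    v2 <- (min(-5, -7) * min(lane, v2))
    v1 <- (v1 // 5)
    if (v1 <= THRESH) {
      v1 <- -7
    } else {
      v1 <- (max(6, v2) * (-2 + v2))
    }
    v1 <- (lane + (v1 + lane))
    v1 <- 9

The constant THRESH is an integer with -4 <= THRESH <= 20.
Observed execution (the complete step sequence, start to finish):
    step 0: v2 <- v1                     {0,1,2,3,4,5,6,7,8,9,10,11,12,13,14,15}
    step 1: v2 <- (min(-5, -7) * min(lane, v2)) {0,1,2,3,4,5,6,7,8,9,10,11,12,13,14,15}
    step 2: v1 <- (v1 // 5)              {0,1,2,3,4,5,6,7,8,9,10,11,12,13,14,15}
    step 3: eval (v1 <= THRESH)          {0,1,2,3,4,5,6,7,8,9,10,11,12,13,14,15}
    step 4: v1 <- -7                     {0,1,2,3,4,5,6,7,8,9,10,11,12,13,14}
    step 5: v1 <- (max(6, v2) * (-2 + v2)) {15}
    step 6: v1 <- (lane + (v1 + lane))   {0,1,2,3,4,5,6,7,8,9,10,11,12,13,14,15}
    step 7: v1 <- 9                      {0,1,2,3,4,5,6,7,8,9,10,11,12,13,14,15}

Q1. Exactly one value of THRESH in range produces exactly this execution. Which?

Answer: THRESH = 5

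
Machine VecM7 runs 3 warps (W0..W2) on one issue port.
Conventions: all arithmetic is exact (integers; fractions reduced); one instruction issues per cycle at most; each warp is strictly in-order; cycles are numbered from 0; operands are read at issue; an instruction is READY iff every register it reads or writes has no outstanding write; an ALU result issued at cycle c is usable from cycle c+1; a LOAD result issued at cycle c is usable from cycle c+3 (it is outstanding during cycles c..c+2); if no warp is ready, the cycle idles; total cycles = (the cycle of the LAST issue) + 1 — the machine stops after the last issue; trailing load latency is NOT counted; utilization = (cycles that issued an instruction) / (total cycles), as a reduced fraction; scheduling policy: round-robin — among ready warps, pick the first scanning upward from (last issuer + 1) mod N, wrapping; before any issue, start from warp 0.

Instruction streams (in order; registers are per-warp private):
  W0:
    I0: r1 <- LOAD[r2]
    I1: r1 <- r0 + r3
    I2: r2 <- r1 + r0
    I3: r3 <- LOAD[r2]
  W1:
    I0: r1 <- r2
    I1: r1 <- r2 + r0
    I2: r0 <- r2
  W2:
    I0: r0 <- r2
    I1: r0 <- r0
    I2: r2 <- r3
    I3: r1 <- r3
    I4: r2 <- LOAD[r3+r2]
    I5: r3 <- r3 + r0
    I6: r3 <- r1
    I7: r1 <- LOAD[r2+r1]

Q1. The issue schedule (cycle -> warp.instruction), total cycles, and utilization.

cycle 0: W0.I0
cycle 1: W1.I0
cycle 2: W2.I0
cycle 3: W0.I1
cycle 4: W1.I1
cycle 5: W2.I1
cycle 6: W0.I2
cycle 7: W1.I2
cycle 8: W2.I2
cycle 9: W0.I3
cycle 10: W2.I3
cycle 11: W2.I4
cycle 12: W2.I5
cycle 13: W2.I6
cycle 14: W2.I7

Answer: 15 cycles, utilization 1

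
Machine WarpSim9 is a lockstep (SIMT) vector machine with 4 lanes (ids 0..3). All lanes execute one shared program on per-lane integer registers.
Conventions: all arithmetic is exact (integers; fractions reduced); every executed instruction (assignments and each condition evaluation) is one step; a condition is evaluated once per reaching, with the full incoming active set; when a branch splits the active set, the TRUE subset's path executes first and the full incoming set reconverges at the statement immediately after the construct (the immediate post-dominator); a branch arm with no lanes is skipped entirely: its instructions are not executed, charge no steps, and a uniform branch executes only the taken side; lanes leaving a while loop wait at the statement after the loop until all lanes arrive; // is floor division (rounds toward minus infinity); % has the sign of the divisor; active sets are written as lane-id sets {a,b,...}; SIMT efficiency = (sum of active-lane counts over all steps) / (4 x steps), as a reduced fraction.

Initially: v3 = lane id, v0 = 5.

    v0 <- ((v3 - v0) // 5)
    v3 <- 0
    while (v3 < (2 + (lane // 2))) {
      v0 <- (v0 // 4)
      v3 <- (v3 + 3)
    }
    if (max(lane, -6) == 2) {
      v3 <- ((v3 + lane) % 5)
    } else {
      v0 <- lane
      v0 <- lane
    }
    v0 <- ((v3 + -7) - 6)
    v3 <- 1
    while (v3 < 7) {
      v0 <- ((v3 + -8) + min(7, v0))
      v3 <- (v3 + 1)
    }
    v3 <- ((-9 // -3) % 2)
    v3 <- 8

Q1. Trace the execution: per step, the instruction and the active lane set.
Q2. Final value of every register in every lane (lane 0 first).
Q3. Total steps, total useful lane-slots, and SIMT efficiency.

step 0: v0 <- ((v3 - v0) // 5)       {0,1,2,3}
step 1: v3 <- 0                      {0,1,2,3}
step 2: eval (v3 < (2 + (lane // 2))) {0,1,2,3}
step 3: v0 <- (v0 // 4)              {0,1,2,3}
step 4: v3 <- (v3 + 3)               {0,1,2,3}
step 5: eval (v3 < (2 + (lane // 2))) {0,1,2,3}
step 6: eval (max(lane, -6) == 2)    {0,1,2,3}
step 7: v3 <- ((v3 + lane) % 5)      {2}
step 8: v0 <- lane                   {0,1,3}
step 9: v0 <- lane                   {0,1,3}
step 10: v0 <- ((v3 + -7) - 6)        {0,1,2,3}
step 11: v3 <- 1                      {0,1,2,3}
step 12: eval (v3 < 7)                {0,1,2,3}
step 13: v0 <- ((v3 + -8) + min(7, v0)) {0,1,2,3}
step 14: v3 <- (v3 + 1)               {0,1,2,3}
step 15: eval (v3 < 7)                {0,1,2,3}
step 16: v0 <- ((v3 + -8) + min(7, v0)) {0,1,2,3}
step 17: v3 <- (v3 + 1)               {0,1,2,3}
step 18: eval (v3 < 7)                {0,1,2,3}
step 19: v0 <- ((v3 + -8) + min(7, v0)) {0,1,2,3}
step 20: v3 <- (v3 + 1)               {0,1,2,3}
step 21: eval (v3 < 7)                {0,1,2,3}
step 22: v0 <- ((v3 + -8) + min(7, v0)) {0,1,2,3}
step 23: v3 <- (v3 + 1)               {0,1,2,3}
step 24: eval (v3 < 7)                {0,1,2,3}
step 25: v0 <- ((v3 + -8) + min(7, v0)) {0,1,2,3}
step 26: v3 <- (v3 + 1)               {0,1,2,3}
step 27: eval (v3 < 7)                {0,1,2,3}
step 28: v0 <- ((v3 + -8) + min(7, v0)) {0,1,2,3}
step 29: v3 <- (v3 + 1)               {0,1,2,3}
step 30: eval (v3 < 7)                {0,1,2,3}
step 31: v3 <- ((-9 // -3) % 2)       {0,1,2,3}
step 32: v3 <- 8                      {0,1,2,3}

Answer: 33 steps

v3: 8,8,8,8
v0: -37,-37,-40,-37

steps = 33; useful = 127; efficiency = 127/132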